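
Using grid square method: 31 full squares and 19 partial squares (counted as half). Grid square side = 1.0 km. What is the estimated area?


effective squares = 31 + 19 * 0.5 = 40.5
area = 40.5 * 1.0 = 40.5 km^2

40.5 km^2


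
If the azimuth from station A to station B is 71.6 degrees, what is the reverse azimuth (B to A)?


back azimuth = (71.6 + 180) mod 360 = 251.6 degrees

251.6 degrees


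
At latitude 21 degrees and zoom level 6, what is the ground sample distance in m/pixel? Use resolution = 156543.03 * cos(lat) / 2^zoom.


res = 156543.03 * cos(21) / 2^6 = 156543.03 * 0.93358043 / 64 = 2283.52 m/pixel

2283.52 m/pixel


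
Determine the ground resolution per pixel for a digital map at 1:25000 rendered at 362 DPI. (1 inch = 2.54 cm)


pixel_cm = 2.54 / 362 ≈ 0.007017 cm
ground = pixel_cm * 25000 / 100 = 2.54 * 25000 / (362 * 100) = 63500 / 36200 ≈ 1.75 m

1.75 m


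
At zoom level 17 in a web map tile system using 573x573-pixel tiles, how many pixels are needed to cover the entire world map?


tiles per axis = 2^17 = 131072
total tiles = 131072^2 = 17179869184
pixels per axis = 131072 * 573 = 75104256
total pixels = 75104256^2 = 5640649269313536

5640649269313536 pixels


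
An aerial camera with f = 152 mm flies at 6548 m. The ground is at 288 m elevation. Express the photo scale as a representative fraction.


scale = f / (H - h) = 152 mm / 6260 m = 152 / 6260000 = 1:41184

1:41184


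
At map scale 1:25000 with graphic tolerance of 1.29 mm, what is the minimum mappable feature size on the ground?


ground = 1.29 mm * 25000 / 1000 = 32.25 m

32.25 m


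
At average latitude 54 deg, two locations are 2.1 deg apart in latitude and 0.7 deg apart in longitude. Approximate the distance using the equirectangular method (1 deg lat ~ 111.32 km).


dlat_km = 2.1 * 111.32 = 233.772
dlon_km = 0.7 * 111.32 * cos(54) ≈ 45.803
dist = sqrt(233.772^2 + 45.803^2) ≈ 238.2 km

238.2 km


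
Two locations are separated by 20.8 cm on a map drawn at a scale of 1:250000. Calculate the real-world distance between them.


ground = 20.8 cm * 250000 / 100 = 52000.0 m = 52.0 km

52.0 km


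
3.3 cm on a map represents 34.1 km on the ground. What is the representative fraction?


ground = 34.1 km = 3410000 cm; RF denominator = ground / map = 3410000 / 3.3 ≈ 1033333; RF = 1:1033333

1:1033333


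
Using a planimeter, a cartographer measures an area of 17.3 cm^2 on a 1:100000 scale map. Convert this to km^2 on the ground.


ground_area = 17.3 * (100000/100)^2 = 17300000.0 m^2 = 17.3 km^2

17.3 km^2


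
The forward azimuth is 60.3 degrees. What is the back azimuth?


back azimuth = (60.3 + 180) mod 360 = 240.3 degrees

240.3 degrees


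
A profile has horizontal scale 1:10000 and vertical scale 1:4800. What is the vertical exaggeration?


VE = horizontal_scale / vertical_scale = 10000 / 4800 ≈ 2.1

2.1x


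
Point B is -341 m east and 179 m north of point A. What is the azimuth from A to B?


az = atan2(-341, 179) = -62.3 deg
adjusted to 0-360: 297.7 degrees

297.7 degrees


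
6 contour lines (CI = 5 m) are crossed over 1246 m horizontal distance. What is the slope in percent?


elevation change = 6 * 5 = 30 m
slope = 30 / 1246 * 100 = 2.4%

2.4%


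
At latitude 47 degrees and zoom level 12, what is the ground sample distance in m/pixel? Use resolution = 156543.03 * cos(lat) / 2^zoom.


res = 156543.03 * cos(47) / 2^12 = 156543.03 * 0.68199836 / 4096 = 26.06 m/pixel

26.06 m/pixel


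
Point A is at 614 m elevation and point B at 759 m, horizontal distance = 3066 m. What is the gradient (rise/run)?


gradient = (759 - 614) / 3066 = 145 / 3066 = 0.0473

0.0473


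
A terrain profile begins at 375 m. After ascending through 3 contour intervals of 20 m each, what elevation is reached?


elevation = 375 + 3 * 20 = 435 m

435 m


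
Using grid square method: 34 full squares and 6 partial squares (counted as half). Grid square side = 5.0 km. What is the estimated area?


effective squares = 34 + 6 * 0.5 = 37.0
area = 37.0 * 25.0 = 925.0 km^2

925.0 km^2


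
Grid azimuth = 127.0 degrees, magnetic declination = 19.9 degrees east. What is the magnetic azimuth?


magnetic azimuth = grid azimuth - declination (east +ve)
mag_az = 127.0 - 19.9 = 107.1 degrees

107.1 degrees


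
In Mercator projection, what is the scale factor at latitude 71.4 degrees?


SF = 1 / cos(71.4) = 1 / 0.318959 = 3.135

3.135


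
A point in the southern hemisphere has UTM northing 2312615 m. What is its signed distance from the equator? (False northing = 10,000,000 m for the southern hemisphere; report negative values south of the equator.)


For southern: actual = 2312615 - 10000000 = -7687385 m

-7687385 m


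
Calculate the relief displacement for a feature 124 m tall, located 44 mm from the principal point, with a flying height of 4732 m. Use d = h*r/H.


d = h * r / H = 124 * 44 / 4732 = 1.15 mm

1.15 mm


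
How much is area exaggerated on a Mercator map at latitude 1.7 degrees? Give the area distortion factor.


area_distortion = 1/cos^2(1.7) = 1.001

1.001


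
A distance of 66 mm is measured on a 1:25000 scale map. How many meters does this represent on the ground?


ground = 66 mm * 25000 / 1000 = 1650.0 m

1650.0 m


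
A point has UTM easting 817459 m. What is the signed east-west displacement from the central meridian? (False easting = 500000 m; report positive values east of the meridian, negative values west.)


displacement = 817459 - 500000 = 317459 m

317459 m


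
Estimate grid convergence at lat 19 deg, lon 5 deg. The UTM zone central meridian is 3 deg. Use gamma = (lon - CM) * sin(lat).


gamma = (5 - 3) * sin(19) = 2 * 0.325568 = 0.651 degrees

0.651 degrees


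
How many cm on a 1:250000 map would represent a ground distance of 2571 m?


map_cm = 2571 * 100 / 250000 = 1.0284 cm ≈ 1.03 cm

1.03 cm


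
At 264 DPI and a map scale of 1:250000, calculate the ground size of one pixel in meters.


pixel_cm = 2.54 / 264 ≈ 0.009621 cm
ground = pixel_cm * 250000 / 100 = 2.54 * 250000 / (264 * 100) = 635000 / 26400 ≈ 24.05 m

24.05 m


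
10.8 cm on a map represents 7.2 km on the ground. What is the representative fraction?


ground = 7.2 km = 720000 cm; RF denominator = ground / map = 720000 / 10.8 ≈ 66667; RF = 1:66667

1:66667


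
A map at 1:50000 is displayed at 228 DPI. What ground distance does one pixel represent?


pixel_cm = 2.54 / 228 ≈ 0.01114 cm
ground = pixel_cm * 50000 / 100 = 2.54 * 50000 / (228 * 100) = 127000 / 22800 ≈ 5.57 m

5.57 m


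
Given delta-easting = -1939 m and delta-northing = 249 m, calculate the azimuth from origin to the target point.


az = atan2(-1939, 249) = -82.7 deg
adjusted to 0-360: 277.3 degrees

277.3 degrees


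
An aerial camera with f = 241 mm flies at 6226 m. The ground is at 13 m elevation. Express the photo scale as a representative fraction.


scale = f / (H - h) = 241 mm / 6213 m = 241 / 6213000 = 1:25780

1:25780


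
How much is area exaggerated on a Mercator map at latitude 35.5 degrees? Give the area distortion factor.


area_distortion = 1/cos^2(35.5) = 1.509

1.509


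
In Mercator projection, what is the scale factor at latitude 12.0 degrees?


SF = 1 / cos(12.0) = 1 / 0.978148 = 1.022

1.022


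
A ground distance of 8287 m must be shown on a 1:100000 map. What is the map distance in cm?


map_cm = 8287 * 100 / 100000 = 8.287 cm ≈ 8.29 cm

8.29 cm


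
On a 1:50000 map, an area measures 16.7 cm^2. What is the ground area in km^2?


ground_area = 16.7 * (50000/100)^2 = 4175000.0 m^2 = 4.175 km^2

4.175 km^2


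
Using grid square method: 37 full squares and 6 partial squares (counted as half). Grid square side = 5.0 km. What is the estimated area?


effective squares = 37 + 6 * 0.5 = 40.0
area = 40.0 * 25.0 = 1000.0 km^2

1000.0 km^2


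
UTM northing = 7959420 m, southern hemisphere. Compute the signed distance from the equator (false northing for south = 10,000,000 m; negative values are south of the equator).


For southern: actual = 7959420 - 10000000 = -2040580 m

-2040580 m


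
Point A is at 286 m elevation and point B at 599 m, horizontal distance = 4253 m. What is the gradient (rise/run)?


gradient = (599 - 286) / 4253 = 313 / 4253 = 0.0736

0.0736


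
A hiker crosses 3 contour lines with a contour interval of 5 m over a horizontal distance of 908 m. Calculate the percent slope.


elevation change = 3 * 5 = 15 m
slope = 15 / 908 * 100 = 1.7%

1.7%


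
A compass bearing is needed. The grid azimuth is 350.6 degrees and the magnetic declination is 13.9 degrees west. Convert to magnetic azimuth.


magnetic azimuth = grid azimuth - declination (east +ve)
mag_az = 350.6 - -13.9 = 4.5 degrees

4.5 degrees


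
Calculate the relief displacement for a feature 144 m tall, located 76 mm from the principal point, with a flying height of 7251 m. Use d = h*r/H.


d = h * r / H = 144 * 76 / 7251 = 1.51 mm

1.51 mm


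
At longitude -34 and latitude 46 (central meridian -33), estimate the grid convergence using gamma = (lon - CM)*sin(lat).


gamma = (-34 - -33) * sin(46) = -1 * 0.71934 = -0.719 degrees

-0.719 degrees


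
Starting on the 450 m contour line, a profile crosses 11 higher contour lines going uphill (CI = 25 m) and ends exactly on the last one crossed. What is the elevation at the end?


elevation = 450 + 11 * 25 = 725 m

725 m


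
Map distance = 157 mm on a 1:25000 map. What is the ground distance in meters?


ground = 157 mm * 25000 / 1000 = 3925.0 m

3925.0 m


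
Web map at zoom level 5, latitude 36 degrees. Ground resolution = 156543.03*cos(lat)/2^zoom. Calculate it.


res = 156543.03 * cos(36) / 2^5 = 156543.03 * 0.80901699 / 32 = 3957.69 m/pixel

3957.69 m/pixel


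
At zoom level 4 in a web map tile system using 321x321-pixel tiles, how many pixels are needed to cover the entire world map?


tiles per axis = 2^4 = 16
total tiles = 16^2 = 256
pixels per axis = 16 * 321 = 5136
total pixels = 5136^2 = 26378496

26378496 pixels


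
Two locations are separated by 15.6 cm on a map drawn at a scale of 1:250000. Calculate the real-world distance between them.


ground = 15.6 cm * 250000 / 100 = 39000.0 m = 39.0 km

39.0 km


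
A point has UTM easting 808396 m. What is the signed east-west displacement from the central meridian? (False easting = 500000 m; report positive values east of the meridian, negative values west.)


displacement = 808396 - 500000 = 308396 m

308396 m


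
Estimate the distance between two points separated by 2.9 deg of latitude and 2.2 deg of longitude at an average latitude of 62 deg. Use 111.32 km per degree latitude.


dlat_km = 2.9 * 111.32 = 322.828
dlon_km = 2.2 * 111.32 * cos(62) ≈ 114.975
dist = sqrt(322.828^2 + 114.975^2) ≈ 342.7 km

342.7 km


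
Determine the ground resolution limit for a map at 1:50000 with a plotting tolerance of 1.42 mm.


ground = 1.42 mm * 50000 / 1000 = 71.0 m

71.0 m


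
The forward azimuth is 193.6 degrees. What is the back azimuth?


back azimuth = (193.6 + 180) mod 360 = 13.6 degrees

13.6 degrees


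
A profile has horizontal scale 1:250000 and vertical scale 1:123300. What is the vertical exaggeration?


VE = horizontal_scale / vertical_scale = 250000 / 123300 ≈ 2.0

2.0x


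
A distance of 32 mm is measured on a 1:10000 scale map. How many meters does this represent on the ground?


ground = 32 mm * 10000 / 1000 = 320.0 m

320.0 m


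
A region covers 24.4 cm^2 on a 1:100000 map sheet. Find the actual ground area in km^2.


ground_area = 24.4 * (100000/100)^2 = 24400000.0 m^2 = 24.4 km^2

24.4 km^2


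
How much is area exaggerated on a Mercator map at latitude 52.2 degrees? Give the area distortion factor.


area_distortion = 1/cos^2(52.2) = 2.662

2.662


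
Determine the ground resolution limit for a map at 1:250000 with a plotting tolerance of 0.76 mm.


ground = 0.76 mm * 250000 / 1000 = 190.0 m

190.0 m


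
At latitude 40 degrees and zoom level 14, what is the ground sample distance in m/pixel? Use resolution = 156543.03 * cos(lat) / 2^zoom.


res = 156543.03 * cos(40) / 2^14 = 156543.03 * 0.76604444 / 16384 = 7.32 m/pixel

7.32 m/pixel


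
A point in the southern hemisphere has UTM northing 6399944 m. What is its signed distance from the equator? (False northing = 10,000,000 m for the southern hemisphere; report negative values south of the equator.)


For southern: actual = 6399944 - 10000000 = -3600056 m

-3600056 m


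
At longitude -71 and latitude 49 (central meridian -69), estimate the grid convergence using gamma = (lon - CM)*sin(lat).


gamma = (-71 - -69) * sin(49) = -2 * 0.75471 = -1.509 degrees

-1.509 degrees


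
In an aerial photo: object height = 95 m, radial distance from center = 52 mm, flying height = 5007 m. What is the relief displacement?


d = h * r / H = 95 * 52 / 5007 = 0.99 mm

0.99 mm


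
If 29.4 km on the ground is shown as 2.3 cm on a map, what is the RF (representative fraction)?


ground = 29.4 km = 2940000 cm; RF denominator = ground / map = 2940000 / 2.3 ≈ 1278261; RF = 1:1278261

1:1278261


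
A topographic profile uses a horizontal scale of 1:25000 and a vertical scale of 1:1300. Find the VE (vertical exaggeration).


VE = horizontal_scale / vertical_scale = 25000 / 1300 ≈ 19.2

19.2x


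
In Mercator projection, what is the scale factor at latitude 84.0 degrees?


SF = 1 / cos(84.0) = 1 / 0.104528 = 9.567

9.567


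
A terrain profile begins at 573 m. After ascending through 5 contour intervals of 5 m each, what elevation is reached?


elevation = 573 + 5 * 5 = 598 m

598 m


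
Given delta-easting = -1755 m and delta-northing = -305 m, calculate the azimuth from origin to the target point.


az = atan2(-1755, -305) = -99.9 deg
adjusted to 0-360: 260.1 degrees

260.1 degrees


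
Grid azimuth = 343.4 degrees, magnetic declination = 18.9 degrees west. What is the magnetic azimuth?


magnetic azimuth = grid azimuth - declination (east +ve)
mag_az = 343.4 - -18.9 = 2.3 degrees

2.3 degrees


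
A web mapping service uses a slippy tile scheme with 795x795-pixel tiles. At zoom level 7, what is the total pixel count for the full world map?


tiles per axis = 2^7 = 128
total tiles = 128^2 = 16384
pixels per axis = 128 * 795 = 101760
total pixels = 101760^2 = 10355097600

10355097600 pixels


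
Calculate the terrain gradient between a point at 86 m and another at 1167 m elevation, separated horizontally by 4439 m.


gradient = (1167 - 86) / 4439 = 1081 / 4439 = 0.2435

0.2435


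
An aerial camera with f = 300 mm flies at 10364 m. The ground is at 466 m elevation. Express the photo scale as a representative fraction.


scale = f / (H - h) = 300 mm / 9898 m = 300 / 9898000 = 1:32993

1:32993


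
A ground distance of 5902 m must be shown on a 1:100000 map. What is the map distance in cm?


map_cm = 5902 * 100 / 100000 = 5.902 cm ≈ 5.9 cm

5.9 cm


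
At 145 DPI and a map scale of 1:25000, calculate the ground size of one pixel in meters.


pixel_cm = 2.54 / 145 ≈ 0.017517 cm
ground = pixel_cm * 25000 / 100 = 2.54 * 25000 / (145 * 100) = 63500 / 14500 ≈ 4.38 m

4.38 m


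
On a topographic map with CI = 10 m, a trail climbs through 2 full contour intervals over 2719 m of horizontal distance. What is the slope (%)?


elevation change = 2 * 10 = 20 m
slope = 20 / 2719 * 100 = 0.7%

0.7%


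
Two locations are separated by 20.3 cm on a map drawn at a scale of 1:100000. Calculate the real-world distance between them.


ground = 20.3 cm * 100000 / 100 = 20300.0 m = 20.3 km

20.3 km


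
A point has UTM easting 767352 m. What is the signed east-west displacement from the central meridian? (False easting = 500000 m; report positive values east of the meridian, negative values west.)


displacement = 767352 - 500000 = 267352 m

267352 m


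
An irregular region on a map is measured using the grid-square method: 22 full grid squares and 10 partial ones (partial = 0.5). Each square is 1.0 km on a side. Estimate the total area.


effective squares = 22 + 10 * 0.5 = 27.0
area = 27.0 * 1.0 = 27.0 km^2

27.0 km^2


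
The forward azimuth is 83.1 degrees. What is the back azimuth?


back azimuth = (83.1 + 180) mod 360 = 263.1 degrees

263.1 degrees


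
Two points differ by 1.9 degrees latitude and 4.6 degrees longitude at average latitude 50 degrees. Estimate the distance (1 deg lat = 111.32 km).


dlat_km = 1.9 * 111.32 = 211.508
dlon_km = 4.6 * 111.32 * cos(50) ≈ 329.154
dist = sqrt(211.508^2 + 329.154^2) ≈ 391.3 km

391.3 km


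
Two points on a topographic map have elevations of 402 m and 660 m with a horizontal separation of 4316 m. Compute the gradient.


gradient = (660 - 402) / 4316 = 258 / 4316 = 0.0598

0.0598


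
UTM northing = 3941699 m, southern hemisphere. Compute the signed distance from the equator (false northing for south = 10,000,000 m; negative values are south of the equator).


For southern: actual = 3941699 - 10000000 = -6058301 m

-6058301 m


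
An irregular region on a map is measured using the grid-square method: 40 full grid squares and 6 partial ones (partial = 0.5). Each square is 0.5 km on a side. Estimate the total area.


effective squares = 40 + 6 * 0.5 = 43.0
area = 43.0 * 0.25 = 10.75 km^2

10.75 km^2


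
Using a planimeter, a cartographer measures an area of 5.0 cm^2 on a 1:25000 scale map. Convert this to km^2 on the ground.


ground_area = 5.0 * (25000/100)^2 = 312500.0 m^2 = 0.3125 km^2 ≈ 0.313 km^2

0.313 km^2


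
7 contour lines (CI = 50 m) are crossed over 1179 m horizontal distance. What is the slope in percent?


elevation change = 7 * 50 = 350 m
slope = 350 / 1179 * 100 = 29.7%

29.7%


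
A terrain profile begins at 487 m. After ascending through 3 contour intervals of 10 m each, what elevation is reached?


elevation = 487 + 3 * 10 = 517 m

517 m


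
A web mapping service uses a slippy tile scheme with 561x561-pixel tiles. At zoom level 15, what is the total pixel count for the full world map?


tiles per axis = 2^15 = 32768
total tiles = 32768^2 = 1073741824
pixels per axis = 32768 * 561 = 18382848
total pixels = 18382848^2 = 337929100591104

337929100591104 pixels


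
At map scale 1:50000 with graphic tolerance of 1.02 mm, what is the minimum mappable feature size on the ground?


ground = 1.02 mm * 50000 / 1000 = 51.0 m

51.0 m


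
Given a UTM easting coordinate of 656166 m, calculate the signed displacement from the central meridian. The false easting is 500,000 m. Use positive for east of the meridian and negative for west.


displacement = 656166 - 500000 = 156166 m

156166 m


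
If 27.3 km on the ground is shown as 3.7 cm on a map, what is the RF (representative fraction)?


ground = 27.3 km = 2730000 cm; RF denominator = ground / map = 2730000 / 3.7 ≈ 737838; RF = 1:737838

1:737838


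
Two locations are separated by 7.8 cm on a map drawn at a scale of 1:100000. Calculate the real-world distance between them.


ground = 7.8 cm * 100000 / 100 = 7800.0 m = 7.8 km

7.8 km


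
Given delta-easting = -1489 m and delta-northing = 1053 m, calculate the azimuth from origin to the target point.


az = atan2(-1489, 1053) = -54.7 deg
adjusted to 0-360: 305.3 degrees

305.3 degrees


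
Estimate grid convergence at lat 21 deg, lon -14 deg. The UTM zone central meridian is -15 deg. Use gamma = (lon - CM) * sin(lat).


gamma = (-14 - -15) * sin(21) = 1 * 0.358368 = 0.358 degrees

0.358 degrees


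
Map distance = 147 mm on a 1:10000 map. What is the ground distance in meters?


ground = 147 mm * 10000 / 1000 = 1470.0 m

1470.0 m


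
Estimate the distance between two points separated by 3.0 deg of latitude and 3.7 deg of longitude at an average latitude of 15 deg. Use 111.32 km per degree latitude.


dlat_km = 3.0 * 111.32 = 333.96
dlon_km = 3.7 * 111.32 * cos(15) ≈ 397.849
dist = sqrt(333.96^2 + 397.849^2) ≈ 519.4 km

519.4 km


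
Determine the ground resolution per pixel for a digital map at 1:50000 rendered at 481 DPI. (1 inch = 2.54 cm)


pixel_cm = 2.54 / 481 ≈ 0.005281 cm
ground = pixel_cm * 50000 / 100 = 2.54 * 50000 / (481 * 100) = 127000 / 48100 ≈ 2.64 m

2.64 m


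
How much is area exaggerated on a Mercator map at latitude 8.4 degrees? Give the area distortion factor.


area_distortion = 1/cos^2(8.4) = 1.022

1.022


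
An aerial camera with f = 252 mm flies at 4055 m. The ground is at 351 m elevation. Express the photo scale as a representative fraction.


scale = f / (H - h) = 252 mm / 3704 m = 252 / 3704000 = 1:14698

1:14698


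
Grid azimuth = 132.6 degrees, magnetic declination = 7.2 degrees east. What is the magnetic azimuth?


magnetic azimuth = grid azimuth - declination (east +ve)
mag_az = 132.6 - 7.2 = 125.4 degrees

125.4 degrees


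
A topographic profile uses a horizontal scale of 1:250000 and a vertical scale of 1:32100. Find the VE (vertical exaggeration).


VE = horizontal_scale / vertical_scale = 250000 / 32100 ≈ 7.8

7.8x


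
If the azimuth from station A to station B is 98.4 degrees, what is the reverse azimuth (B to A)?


back azimuth = (98.4 + 180) mod 360 = 278.4 degrees

278.4 degrees


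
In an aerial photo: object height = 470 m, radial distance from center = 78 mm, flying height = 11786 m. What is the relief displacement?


d = h * r / H = 470 * 78 / 11786 = 3.11 mm

3.11 mm


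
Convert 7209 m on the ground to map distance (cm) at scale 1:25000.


map_cm = 7209 * 100 / 25000 = 28.836 cm ≈ 28.84 cm

28.84 cm


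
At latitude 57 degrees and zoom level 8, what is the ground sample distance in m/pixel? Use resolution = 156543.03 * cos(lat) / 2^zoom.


res = 156543.03 * cos(57) / 2^8 = 156543.03 * 0.54463904 / 256 = 333.04 m/pixel

333.04 m/pixel


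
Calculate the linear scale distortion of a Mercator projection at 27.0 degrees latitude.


SF = 1 / cos(27.0) = 1 / 0.891007 = 1.122

1.122


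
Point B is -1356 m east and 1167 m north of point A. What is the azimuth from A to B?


az = atan2(-1356, 1167) = -49.3 deg
adjusted to 0-360: 310.7 degrees

310.7 degrees


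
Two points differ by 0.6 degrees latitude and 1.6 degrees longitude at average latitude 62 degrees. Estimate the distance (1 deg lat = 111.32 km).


dlat_km = 0.6 * 111.32 = 66.792
dlon_km = 1.6 * 111.32 * cos(62) ≈ 83.619
dist = sqrt(66.792^2 + 83.619^2) ≈ 107.0 km

107.0 km


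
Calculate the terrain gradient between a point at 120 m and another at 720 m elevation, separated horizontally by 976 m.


gradient = (720 - 120) / 976 = 600 / 976 = 0.6148

0.6148


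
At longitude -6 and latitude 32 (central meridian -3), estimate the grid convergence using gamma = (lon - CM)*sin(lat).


gamma = (-6 - -3) * sin(32) = -3 * 0.529919 = -1.59 degrees

-1.59 degrees


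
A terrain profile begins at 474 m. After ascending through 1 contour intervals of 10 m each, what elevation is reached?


elevation = 474 + 1 * 10 = 484 m

484 m


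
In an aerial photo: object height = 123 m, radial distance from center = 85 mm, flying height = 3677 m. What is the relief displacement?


d = h * r / H = 123 * 85 / 3677 = 2.84 mm

2.84 mm


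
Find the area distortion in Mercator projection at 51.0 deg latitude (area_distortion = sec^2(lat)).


area_distortion = 1/cos^2(51.0) = 2.525

2.525


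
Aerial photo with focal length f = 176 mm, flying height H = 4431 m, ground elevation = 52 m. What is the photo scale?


scale = f / (H - h) = 176 mm / 4379 m = 176 / 4379000 = 1:24881

1:24881


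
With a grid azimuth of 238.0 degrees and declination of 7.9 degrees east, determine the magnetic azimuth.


magnetic azimuth = grid azimuth - declination (east +ve)
mag_az = 238.0 - 7.9 = 230.1 degrees

230.1 degrees


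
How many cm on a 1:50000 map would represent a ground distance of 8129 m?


map_cm = 8129 * 100 / 50000 = 16.258 cm ≈ 16.26 cm

16.26 cm


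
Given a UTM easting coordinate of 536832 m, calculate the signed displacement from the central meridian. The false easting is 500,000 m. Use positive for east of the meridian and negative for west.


displacement = 536832 - 500000 = 36832 m

36832 m


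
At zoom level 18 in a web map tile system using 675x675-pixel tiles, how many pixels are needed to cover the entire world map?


tiles per axis = 2^18 = 262144
total tiles = 262144^2 = 68719476736
pixels per axis = 262144 * 675 = 176947200
total pixels = 176947200^2 = 31310311587840000

31310311587840000 pixels


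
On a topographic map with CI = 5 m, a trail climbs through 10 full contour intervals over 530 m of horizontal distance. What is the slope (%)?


elevation change = 10 * 5 = 50 m
slope = 50 / 530 * 100 = 9.4%

9.4%


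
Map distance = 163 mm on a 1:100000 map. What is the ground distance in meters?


ground = 163 mm * 100000 / 1000 = 16300.0 m

16300.0 m


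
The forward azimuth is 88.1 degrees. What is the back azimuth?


back azimuth = (88.1 + 180) mod 360 = 268.1 degrees

268.1 degrees


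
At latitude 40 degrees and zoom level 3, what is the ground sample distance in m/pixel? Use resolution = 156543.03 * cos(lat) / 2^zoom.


res = 156543.03 * cos(40) / 2^3 = 156543.03 * 0.76604444 / 8 = 14989.86 m/pixel

14989.86 m/pixel


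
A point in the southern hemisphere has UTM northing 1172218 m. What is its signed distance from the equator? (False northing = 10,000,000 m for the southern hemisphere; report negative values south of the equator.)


For southern: actual = 1172218 - 10000000 = -8827782 m

-8827782 m


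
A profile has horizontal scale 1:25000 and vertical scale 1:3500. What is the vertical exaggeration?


VE = horizontal_scale / vertical_scale = 25000 / 3500 ≈ 7.1

7.1x


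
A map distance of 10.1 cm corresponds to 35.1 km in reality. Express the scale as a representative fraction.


ground = 35.1 km = 3510000 cm; RF denominator = ground / map = 3510000 / 10.1 ≈ 347525; RF = 1:347525

1:347525


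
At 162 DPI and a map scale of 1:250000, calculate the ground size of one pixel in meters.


pixel_cm = 2.54 / 162 ≈ 0.015679 cm
ground = pixel_cm * 250000 / 100 = 2.54 * 250000 / (162 * 100) = 635000 / 16200 ≈ 39.2 m

39.2 m


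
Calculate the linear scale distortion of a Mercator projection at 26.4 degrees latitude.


SF = 1 / cos(26.4) = 1 / 0.895712 = 1.116

1.116


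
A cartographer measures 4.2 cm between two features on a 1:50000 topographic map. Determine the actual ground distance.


ground = 4.2 cm * 50000 / 100 = 2100.0 m = 2.1 km

2.1 km


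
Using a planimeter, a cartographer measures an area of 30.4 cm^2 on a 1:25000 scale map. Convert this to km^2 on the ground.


ground_area = 30.4 * (25000/100)^2 = 1900000.0 m^2 = 1.9 km^2

1.9 km^2


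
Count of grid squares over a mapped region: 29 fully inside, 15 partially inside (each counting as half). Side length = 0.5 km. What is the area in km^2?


effective squares = 29 + 15 * 0.5 = 36.5
area = 36.5 * 0.25 = 9.125 km^2

9.125 km^2


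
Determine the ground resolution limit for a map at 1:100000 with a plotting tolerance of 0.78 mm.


ground = 0.78 mm * 100000 / 1000 = 78.0 m

78.0 m


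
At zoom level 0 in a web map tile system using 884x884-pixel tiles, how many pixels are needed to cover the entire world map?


tiles per axis = 2^0 = 1
total tiles = 1^2 = 1
pixels per axis = 1 * 884 = 884
total pixels = 884^2 = 781456

781456 pixels


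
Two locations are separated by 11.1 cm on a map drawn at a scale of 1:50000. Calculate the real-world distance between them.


ground = 11.1 cm * 50000 / 100 = 5550.0 m = 5.55 km

5.55 km


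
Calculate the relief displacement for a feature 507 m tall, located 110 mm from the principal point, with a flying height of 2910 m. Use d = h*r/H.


d = h * r / H = 507 * 110 / 2910 = 19.16 mm

19.16 mm


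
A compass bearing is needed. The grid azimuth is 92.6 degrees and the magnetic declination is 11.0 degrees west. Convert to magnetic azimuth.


magnetic azimuth = grid azimuth - declination (east +ve)
mag_az = 92.6 - -11.0 = 103.6 degrees

103.6 degrees


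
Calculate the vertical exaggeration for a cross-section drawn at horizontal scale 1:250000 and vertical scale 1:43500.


VE = horizontal_scale / vertical_scale = 250000 / 43500 ≈ 5.7

5.7x


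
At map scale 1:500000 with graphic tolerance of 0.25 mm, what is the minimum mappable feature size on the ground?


ground = 0.25 mm * 500000 / 1000 = 125.0 m

125.0 m


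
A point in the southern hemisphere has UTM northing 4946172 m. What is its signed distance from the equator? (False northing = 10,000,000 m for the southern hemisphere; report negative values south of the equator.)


For southern: actual = 4946172 - 10000000 = -5053828 m

-5053828 m


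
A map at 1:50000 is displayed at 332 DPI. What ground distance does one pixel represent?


pixel_cm = 2.54 / 332 ≈ 0.007651 cm
ground = pixel_cm * 50000 / 100 = 2.54 * 50000 / (332 * 100) = 127000 / 33200 ≈ 3.83 m

3.83 m


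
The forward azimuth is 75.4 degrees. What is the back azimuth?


back azimuth = (75.4 + 180) mod 360 = 255.4 degrees

255.4 degrees


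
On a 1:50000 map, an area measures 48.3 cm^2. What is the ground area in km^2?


ground_area = 48.3 * (50000/100)^2 = 12075000.0 m^2 = 12.075 km^2

12.075 km^2


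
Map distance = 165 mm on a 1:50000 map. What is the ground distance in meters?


ground = 165 mm * 50000 / 1000 = 8250.0 m

8250.0 m


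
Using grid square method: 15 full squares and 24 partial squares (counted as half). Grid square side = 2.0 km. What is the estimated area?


effective squares = 15 + 24 * 0.5 = 27.0
area = 27.0 * 4.0 = 108.0 km^2

108.0 km^2


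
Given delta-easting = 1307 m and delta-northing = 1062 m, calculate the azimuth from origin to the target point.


az = atan2(1307, 1062) = 50.9 deg
adjusted to 0-360: 50.9 degrees

50.9 degrees


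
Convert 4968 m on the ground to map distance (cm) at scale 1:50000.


map_cm = 4968 * 100 / 50000 = 9.936 cm ≈ 9.94 cm

9.94 cm


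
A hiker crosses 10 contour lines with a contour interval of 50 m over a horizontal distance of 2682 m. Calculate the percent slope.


elevation change = 10 * 50 = 500 m
slope = 500 / 2682 * 100 = 18.6%

18.6%


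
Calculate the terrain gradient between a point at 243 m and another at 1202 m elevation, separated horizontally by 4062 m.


gradient = (1202 - 243) / 4062 = 959 / 4062 = 0.2361

0.2361


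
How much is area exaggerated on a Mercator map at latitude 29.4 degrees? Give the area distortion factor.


area_distortion = 1/cos^2(29.4) = 1.317

1.317


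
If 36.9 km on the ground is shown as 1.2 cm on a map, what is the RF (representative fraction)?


ground = 36.9 km = 3690000 cm; RF denominator = ground / map = 3690000 / 1.2 = 3075000; RF = 1:3075000

1:3075000


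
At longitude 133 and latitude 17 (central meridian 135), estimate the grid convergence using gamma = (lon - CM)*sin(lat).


gamma = (133 - 135) * sin(17) = -2 * 0.292372 = -0.585 degrees

-0.585 degrees


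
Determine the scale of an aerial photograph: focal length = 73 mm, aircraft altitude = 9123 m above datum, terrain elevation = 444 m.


scale = f / (H - h) = 73 mm / 8679 m = 73 / 8679000 = 1:118890

1:118890


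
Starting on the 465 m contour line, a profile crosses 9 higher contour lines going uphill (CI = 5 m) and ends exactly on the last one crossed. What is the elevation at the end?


elevation = 465 + 9 * 5 = 510 m

510 m


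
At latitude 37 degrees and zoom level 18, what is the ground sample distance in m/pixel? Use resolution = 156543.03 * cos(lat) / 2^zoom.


res = 156543.03 * cos(37) / 2^18 = 156543.03 * 0.79863551 / 262144 = 0.48 m/pixel

0.48 m/pixel


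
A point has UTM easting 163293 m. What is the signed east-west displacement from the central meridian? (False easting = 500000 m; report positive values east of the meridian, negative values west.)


displacement = 163293 - 500000 = -336707 m

-336707 m


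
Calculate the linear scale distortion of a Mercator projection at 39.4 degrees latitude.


SF = 1 / cos(39.4) = 1 / 0.772734 = 1.294

1.294


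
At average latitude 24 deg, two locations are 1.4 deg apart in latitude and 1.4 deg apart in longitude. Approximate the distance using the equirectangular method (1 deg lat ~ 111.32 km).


dlat_km = 1.4 * 111.32 = 155.848
dlon_km = 1.4 * 111.32 * cos(24) ≈ 142.374
dist = sqrt(155.848^2 + 142.374^2) ≈ 211.1 km

211.1 km


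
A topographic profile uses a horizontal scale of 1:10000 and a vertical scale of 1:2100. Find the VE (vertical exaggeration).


VE = horizontal_scale / vertical_scale = 10000 / 2100 ≈ 4.8

4.8x


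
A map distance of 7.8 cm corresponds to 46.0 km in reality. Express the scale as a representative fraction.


ground = 46.0 km = 4600000 cm; RF denominator = ground / map = 4600000 / 7.8 ≈ 589744; RF = 1:589744

1:589744


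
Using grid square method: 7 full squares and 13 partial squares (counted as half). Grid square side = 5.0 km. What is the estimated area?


effective squares = 7 + 13 * 0.5 = 13.5
area = 13.5 * 25.0 = 337.5 km^2

337.5 km^2


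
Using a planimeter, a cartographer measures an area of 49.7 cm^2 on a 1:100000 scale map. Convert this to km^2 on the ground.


ground_area = 49.7 * (100000/100)^2 = 49700000.0 m^2 = 49.7 km^2

49.7 km^2


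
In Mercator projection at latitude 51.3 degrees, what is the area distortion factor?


area_distortion = 1/cos^2(51.3) = 2.558

2.558


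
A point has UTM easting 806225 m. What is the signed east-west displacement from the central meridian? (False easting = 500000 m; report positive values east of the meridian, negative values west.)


displacement = 806225 - 500000 = 306225 m

306225 m


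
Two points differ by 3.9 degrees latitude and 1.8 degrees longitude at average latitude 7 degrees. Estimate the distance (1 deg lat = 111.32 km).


dlat_km = 3.9 * 111.32 = 434.148
dlon_km = 1.8 * 111.32 * cos(7) ≈ 198.882
dist = sqrt(434.148^2 + 198.882^2) ≈ 477.5 km

477.5 km


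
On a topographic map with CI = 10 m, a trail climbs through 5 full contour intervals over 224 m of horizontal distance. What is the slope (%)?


elevation change = 5 * 10 = 50 m
slope = 50 / 224 * 100 = 22.3%

22.3%


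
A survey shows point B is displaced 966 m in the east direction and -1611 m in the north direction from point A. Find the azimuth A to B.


az = atan2(966, -1611) = 149.1 deg
adjusted to 0-360: 149.1 degrees

149.1 degrees


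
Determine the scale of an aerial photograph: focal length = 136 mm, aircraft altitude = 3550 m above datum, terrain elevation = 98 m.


scale = f / (H - h) = 136 mm / 3452 m = 136 / 3452000 = 1:25382

1:25382


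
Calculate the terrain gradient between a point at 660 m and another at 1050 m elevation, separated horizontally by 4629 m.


gradient = (1050 - 660) / 4629 = 390 / 4629 = 0.0843

0.0843


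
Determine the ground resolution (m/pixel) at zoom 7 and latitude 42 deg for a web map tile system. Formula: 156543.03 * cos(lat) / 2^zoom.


res = 156543.03 * cos(42) / 2^7 = 156543.03 * 0.74314483 / 128 = 908.86 m/pixel

908.86 m/pixel


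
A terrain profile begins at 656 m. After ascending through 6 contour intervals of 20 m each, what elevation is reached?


elevation = 656 + 6 * 20 = 776 m

776 m


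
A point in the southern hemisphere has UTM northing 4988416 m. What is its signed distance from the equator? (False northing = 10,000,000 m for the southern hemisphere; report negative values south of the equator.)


For southern: actual = 4988416 - 10000000 = -5011584 m

-5011584 m


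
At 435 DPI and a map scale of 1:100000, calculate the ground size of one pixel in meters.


pixel_cm = 2.54 / 435 ≈ 0.005839 cm
ground = pixel_cm * 100000 / 100 = 2.54 * 100000 / (435 * 100) = 254000 / 43500 ≈ 5.84 m

5.84 m


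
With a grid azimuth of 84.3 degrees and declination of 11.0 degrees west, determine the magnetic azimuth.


magnetic azimuth = grid azimuth - declination (east +ve)
mag_az = 84.3 - -11.0 = 95.3 degrees

95.3 degrees


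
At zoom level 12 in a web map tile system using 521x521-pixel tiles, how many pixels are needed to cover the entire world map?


tiles per axis = 2^12 = 4096
total tiles = 4096^2 = 16777216
pixels per axis = 4096 * 521 = 2134016
total pixels = 2134016^2 = 4554024288256

4554024288256 pixels


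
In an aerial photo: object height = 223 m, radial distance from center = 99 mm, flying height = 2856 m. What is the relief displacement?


d = h * r / H = 223 * 99 / 2856 = 7.73 mm

7.73 mm


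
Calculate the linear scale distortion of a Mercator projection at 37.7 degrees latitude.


SF = 1 / cos(37.7) = 1 / 0.791224 = 1.264

1.264


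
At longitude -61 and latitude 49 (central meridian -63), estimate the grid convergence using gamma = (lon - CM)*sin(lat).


gamma = (-61 - -63) * sin(49) = 2 * 0.75471 = 1.509 degrees

1.509 degrees


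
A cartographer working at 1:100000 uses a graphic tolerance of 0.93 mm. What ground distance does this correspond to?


ground = 0.93 mm * 100000 / 1000 = 93.0 m

93.0 m


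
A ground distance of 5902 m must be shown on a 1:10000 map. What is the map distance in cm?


map_cm = 5902 * 100 / 10000 = 59.02 cm

59.02 cm


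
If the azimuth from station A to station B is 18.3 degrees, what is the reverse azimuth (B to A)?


back azimuth = (18.3 + 180) mod 360 = 198.3 degrees

198.3 degrees


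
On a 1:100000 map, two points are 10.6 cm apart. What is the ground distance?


ground = 10.6 cm * 100000 / 100 = 10600.0 m = 10.6 km

10.6 km


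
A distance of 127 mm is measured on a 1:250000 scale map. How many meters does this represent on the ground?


ground = 127 mm * 250000 / 1000 = 31750.0 m

31750.0 m


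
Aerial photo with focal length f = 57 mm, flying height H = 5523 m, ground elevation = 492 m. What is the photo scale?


scale = f / (H - h) = 57 mm / 5031 m = 57 / 5031000 = 1:88263

1:88263


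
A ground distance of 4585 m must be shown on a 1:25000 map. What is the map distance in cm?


map_cm = 4585 * 100 / 25000 = 18.34 cm

18.34 cm


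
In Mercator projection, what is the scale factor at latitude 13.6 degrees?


SF = 1 / cos(13.6) = 1 / 0.971961 = 1.029

1.029


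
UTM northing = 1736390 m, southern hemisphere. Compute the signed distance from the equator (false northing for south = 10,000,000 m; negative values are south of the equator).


For southern: actual = 1736390 - 10000000 = -8263610 m

-8263610 m


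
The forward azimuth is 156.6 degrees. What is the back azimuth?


back azimuth = (156.6 + 180) mod 360 = 336.6 degrees

336.6 degrees


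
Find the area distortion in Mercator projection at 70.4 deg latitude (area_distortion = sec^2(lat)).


area_distortion = 1/cos^2(70.4) = 8.887

8.887


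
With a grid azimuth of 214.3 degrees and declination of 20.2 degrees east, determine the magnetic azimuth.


magnetic azimuth = grid azimuth - declination (east +ve)
mag_az = 214.3 - 20.2 = 194.1 degrees

194.1 degrees


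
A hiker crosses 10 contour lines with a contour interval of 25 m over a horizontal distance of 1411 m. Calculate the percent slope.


elevation change = 10 * 25 = 250 m
slope = 250 / 1411 * 100 = 17.7%

17.7%
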